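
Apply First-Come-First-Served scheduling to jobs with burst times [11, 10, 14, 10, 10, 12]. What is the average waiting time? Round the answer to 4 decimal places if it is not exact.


FCFS order (as given): [11, 10, 14, 10, 10, 12]
Waiting times:
  Job 1: wait = 0
  Job 2: wait = 11
  Job 3: wait = 21
  Job 4: wait = 35
  Job 5: wait = 45
  Job 6: wait = 55
Sum of waiting times = 167
Average waiting time = 167/6 = 27.8333

27.8333


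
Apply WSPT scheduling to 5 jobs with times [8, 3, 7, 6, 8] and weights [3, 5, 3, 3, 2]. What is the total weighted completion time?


Compute p/w ratios and sort ascending (WSPT): [(3, 5), (6, 3), (7, 3), (8, 3), (8, 2)]
Compute weighted completion times:
  Job (p=3,w=5): C=3, w*C=5*3=15
  Job (p=6,w=3): C=9, w*C=3*9=27
  Job (p=7,w=3): C=16, w*C=3*16=48
  Job (p=8,w=3): C=24, w*C=3*24=72
  Job (p=8,w=2): C=32, w*C=2*32=64
Total weighted completion time = 226

226


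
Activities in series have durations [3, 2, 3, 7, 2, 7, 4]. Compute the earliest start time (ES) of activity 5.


Activity 5 starts after activities 1 through 4 complete.
Predecessor durations: [3, 2, 3, 7]
ES = 3 + 2 + 3 + 7 = 15

15


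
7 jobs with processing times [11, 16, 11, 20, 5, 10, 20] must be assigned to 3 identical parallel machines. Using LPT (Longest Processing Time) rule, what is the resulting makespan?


Sort jobs in decreasing order (LPT): [20, 20, 16, 11, 11, 10, 5]
Assign each job to the least loaded machine:
  Machine 1: jobs [20, 11], load = 31
  Machine 2: jobs [20, 10], load = 30
  Machine 3: jobs [16, 11, 5], load = 32
Makespan = max load = 32

32


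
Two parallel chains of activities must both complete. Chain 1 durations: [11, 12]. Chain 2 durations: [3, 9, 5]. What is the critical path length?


Path A total = 11 + 12 = 23
Path B total = 3 + 9 + 5 = 17
Critical path = longest path = max(23, 17) = 23

23


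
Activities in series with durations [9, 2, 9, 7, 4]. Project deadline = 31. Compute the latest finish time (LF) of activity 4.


LF(activity 4) = deadline - sum of successor durations
Successors: activities 5 through 5 with durations [4]
Sum of successor durations = 4
LF = 31 - 4 = 27

27


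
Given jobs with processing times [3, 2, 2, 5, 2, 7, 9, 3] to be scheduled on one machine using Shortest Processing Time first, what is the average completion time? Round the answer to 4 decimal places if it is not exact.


Sort jobs by processing time (SPT order): [2, 2, 2, 3, 3, 5, 7, 9]
Compute completion times sequentially:
  Job 1: processing = 2, completes at 2
  Job 2: processing = 2, completes at 4
  Job 3: processing = 2, completes at 6
  Job 4: processing = 3, completes at 9
  Job 5: processing = 3, completes at 12
  Job 6: processing = 5, completes at 17
  Job 7: processing = 7, completes at 24
  Job 8: processing = 9, completes at 33
Sum of completion times = 107
Average completion time = 107/8 = 13.375

13.375


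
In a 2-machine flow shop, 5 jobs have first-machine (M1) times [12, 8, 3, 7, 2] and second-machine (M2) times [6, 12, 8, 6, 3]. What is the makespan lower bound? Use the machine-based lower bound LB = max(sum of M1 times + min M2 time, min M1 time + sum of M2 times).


LB1 = sum(M1 times) + min(M2 times) = 32 + 3 = 35
LB2 = min(M1 times) + sum(M2 times) = 2 + 35 = 37
Lower bound = max(LB1, LB2) = max(35, 37) = 37

37


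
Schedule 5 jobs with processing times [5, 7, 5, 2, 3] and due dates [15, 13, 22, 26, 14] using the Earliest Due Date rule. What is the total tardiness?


Sort by due date (EDD order): [(7, 13), (3, 14), (5, 15), (5, 22), (2, 26)]
Compute completion times and tardiness:
  Job 1: p=7, d=13, C=7, tardiness=max(0,7-13)=0
  Job 2: p=3, d=14, C=10, tardiness=max(0,10-14)=0
  Job 3: p=5, d=15, C=15, tardiness=max(0,15-15)=0
  Job 4: p=5, d=22, C=20, tardiness=max(0,20-22)=0
  Job 5: p=2, d=26, C=22, tardiness=max(0,22-26)=0
Total tardiness = 0

0


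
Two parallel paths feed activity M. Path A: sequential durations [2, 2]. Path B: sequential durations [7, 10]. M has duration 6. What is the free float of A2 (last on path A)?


ES(A2) = sum of predecessors on chain A = 2
EF(A2) = ES + duration = 2 + 2 = 4
Successor of A2 is M. ES(M) = max(sum(A), sum(B)) = max(4, 17) = 17
Free float = ES(successor) - EF(current) = 17 - 4 = 13

13


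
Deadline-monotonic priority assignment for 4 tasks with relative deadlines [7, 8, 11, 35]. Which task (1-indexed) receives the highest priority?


Sort tasks by relative deadline (ascending):
  Task 1: deadline = 7
  Task 2: deadline = 8
  Task 3: deadline = 11
  Task 4: deadline = 35
Priority order (highest first): [1, 2, 3, 4]
Highest priority task = 1

1


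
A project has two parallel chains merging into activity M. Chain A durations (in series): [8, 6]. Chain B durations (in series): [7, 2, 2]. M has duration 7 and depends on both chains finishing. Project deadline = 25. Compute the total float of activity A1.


Forward pass: ES(A1) = sum of predecessors on chain A = 0
EF = ES + duration = 0 + 8 = 8
Backward pass: LF(M) = deadline = 25; LS(M) = 25 - 7 = 18
LF(A1) = LS(M) - sum(successors on chain A) = 18 - 6 = 12
LS = LF - duration = 12 - 8 = 4
Total float = LS - ES = 4 - 0 = 4

4


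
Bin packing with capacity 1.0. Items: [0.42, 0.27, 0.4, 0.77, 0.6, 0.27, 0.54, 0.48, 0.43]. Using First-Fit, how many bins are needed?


Place items sequentially using First-Fit:
  Item 0.42 -> new Bin 1
  Item 0.27 -> Bin 1 (now 0.69)
  Item 0.4 -> new Bin 2
  Item 0.77 -> new Bin 3
  Item 0.6 -> Bin 2 (now 1.0)
  Item 0.27 -> Bin 1 (now 0.96)
  Item 0.54 -> new Bin 4
  Item 0.48 -> new Bin 5
  Item 0.43 -> Bin 4 (now 0.97)
Total bins used = 5

5


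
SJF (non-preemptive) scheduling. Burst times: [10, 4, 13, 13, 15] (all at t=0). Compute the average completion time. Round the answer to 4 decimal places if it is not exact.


SJF order (ascending): [4, 10, 13, 13, 15]
Completion times:
  Job 1: burst=4, C=4
  Job 2: burst=10, C=14
  Job 3: burst=13, C=27
  Job 4: burst=13, C=40
  Job 5: burst=15, C=55
Average completion = 140/5 = 28.0

28.0


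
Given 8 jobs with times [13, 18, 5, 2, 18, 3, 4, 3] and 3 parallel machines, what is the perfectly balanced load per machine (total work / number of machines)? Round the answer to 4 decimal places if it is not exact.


Total processing time = 13 + 18 + 5 + 2 + 18 + 3 + 4 + 3 = 66
Number of machines = 3
Ideal balanced load = 66 / 3 = 22.0

22.0


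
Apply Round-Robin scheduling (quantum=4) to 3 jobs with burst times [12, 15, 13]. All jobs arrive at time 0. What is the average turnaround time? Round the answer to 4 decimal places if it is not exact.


Time quantum = 4
Execution trace:
  J1 runs 4 units, time = 4
  J2 runs 4 units, time = 8
  J3 runs 4 units, time = 12
  J1 runs 4 units, time = 16
  J2 runs 4 units, time = 20
  J3 runs 4 units, time = 24
  J1 runs 4 units, time = 28
  J2 runs 4 units, time = 32
  J3 runs 4 units, time = 36
  J2 runs 3 units, time = 39
  J3 runs 1 units, time = 40
Finish times: [28, 39, 40]
Average turnaround = 107/3 = 35.6667

35.6667


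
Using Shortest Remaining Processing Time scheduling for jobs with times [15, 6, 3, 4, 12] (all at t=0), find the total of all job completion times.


Since all jobs arrive at t=0, SRPT equals SPT ordering.
SPT order: [3, 4, 6, 12, 15]
Completion times:
  Job 1: p=3, C=3
  Job 2: p=4, C=7
  Job 3: p=6, C=13
  Job 4: p=12, C=25
  Job 5: p=15, C=40
Total completion time = 3 + 7 + 13 + 25 + 40 = 88

88


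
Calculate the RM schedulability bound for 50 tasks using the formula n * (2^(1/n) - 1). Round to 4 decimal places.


Compute 2^(1/50) = 1.0139594798
Subtract 1: 1.0139594798 - 1 = 0.0139594798
Multiply by n: 50 * 0.0139594798 = 0.6979739900
Round to 4 dp: 0.6980

0.6980


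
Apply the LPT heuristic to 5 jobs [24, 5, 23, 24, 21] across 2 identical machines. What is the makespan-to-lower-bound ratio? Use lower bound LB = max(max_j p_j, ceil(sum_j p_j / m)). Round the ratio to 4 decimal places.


LPT order: [24, 24, 23, 21, 5]
Machine loads after assignment: [47, 50]
LPT makespan = 50
Lower bound = max(max_job, ceil(total/2)) = max(24, 49) = 49
Ratio = 50 / 49 = 1.0204

1.0204


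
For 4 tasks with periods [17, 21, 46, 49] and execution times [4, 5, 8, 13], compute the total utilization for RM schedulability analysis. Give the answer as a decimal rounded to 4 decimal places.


Compute individual utilizations (exact fractions):
  Task 1: C/T = 4/17 (approx. 0.2353)
  Task 2: C/T = 5/21 (approx. 0.2381)
  Task 3: C/T = 8/46 = 4/23 (approx. 0.1739)
  Task 4: C/T = 13/49 (approx. 0.2653)
Total utilization U = 4/17 + 5/21 + 4/23 + 13/49 = 52454/57477
Rounded to 4 decimal places: U = 0.9126
RM (Liu & Layland) bound for 4 tasks = 0.756828; compare with U = 52454/57477 (approx. 0.912609)
bound < U <= 1, so the RM sufficient condition is not met (inconclusive; an exact test such as response-time analysis is needed).

0.9126


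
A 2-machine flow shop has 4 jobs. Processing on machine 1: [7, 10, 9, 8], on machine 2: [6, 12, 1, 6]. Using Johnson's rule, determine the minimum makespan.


Apply Johnson's rule:
  Group 1 (a <= b): [(2, 10, 12)]
  Group 2 (a > b): [(1, 7, 6), (4, 8, 6), (3, 9, 1)]
Optimal job order: [2, 1, 4, 3]
Schedule:
  Job 2: M1 done at 10, M2 done at 22
  Job 1: M1 done at 17, M2 done at 28
  Job 4: M1 done at 25, M2 done at 34
  Job 3: M1 done at 34, M2 done at 35
Makespan = 35

35


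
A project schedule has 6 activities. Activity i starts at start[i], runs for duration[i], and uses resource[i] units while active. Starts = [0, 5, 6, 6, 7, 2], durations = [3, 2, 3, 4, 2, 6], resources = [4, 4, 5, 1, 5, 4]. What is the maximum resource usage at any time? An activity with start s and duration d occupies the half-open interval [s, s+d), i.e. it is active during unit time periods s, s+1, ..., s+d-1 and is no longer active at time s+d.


Each activity i is active on [start_i, start_i + duration_i).
Compute total resource usage per time slot:
  t=0: active resources = [4], total = 4
  t=1: active resources = [4], total = 4
  t=2: active resources = [4, 4], total = 8
  t=3: active resources = [4], total = 4
  t=4: active resources = [4], total = 4
  t=5: active resources = [4, 4], total = 8
  t=6: active resources = [4, 5, 1, 4], total = 14
  t=7: active resources = [5, 1, 5, 4], total = 15
  t=8: active resources = [5, 1, 5], total = 11
  t=9: active resources = [1], total = 1
Peak resource demand = 15

15


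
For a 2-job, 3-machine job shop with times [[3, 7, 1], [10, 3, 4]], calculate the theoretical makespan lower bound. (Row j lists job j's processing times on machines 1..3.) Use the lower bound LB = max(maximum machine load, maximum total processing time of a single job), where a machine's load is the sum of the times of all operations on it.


Machine loads:
  Machine 1: 3 + 10 = 13
  Machine 2: 7 + 3 = 10
  Machine 3: 1 + 4 = 5
Max machine load = 13
Job totals:
  Job 1: 11
  Job 2: 17
Max job total = 17
Lower bound = max(13, 17) = 17

17


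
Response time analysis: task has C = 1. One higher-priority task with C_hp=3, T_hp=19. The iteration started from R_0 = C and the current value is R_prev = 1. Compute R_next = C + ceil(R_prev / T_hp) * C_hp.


R_next = C + ceil(R_prev / T_hp) * C_hp
ceil(1 / 19) = ceil(0.0526) = 1
Interference = 1 * 3 = 3
R_next = 1 + 3 = 4

4


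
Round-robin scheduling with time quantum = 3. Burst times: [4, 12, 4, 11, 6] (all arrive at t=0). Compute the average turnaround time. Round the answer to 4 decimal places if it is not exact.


Time quantum = 3
Execution trace:
  J1 runs 3 units, time = 3
  J2 runs 3 units, time = 6
  J3 runs 3 units, time = 9
  J4 runs 3 units, time = 12
  J5 runs 3 units, time = 15
  J1 runs 1 units, time = 16
  J2 runs 3 units, time = 19
  J3 runs 1 units, time = 20
  J4 runs 3 units, time = 23
  J5 runs 3 units, time = 26
  J2 runs 3 units, time = 29
  J4 runs 3 units, time = 32
  J2 runs 3 units, time = 35
  J4 runs 2 units, time = 37
Finish times: [16, 35, 20, 37, 26]
Average turnaround = 134/5 = 26.8

26.8


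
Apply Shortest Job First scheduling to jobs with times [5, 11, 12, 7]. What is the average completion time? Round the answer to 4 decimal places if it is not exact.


SJF order (ascending): [5, 7, 11, 12]
Completion times:
  Job 1: burst=5, C=5
  Job 2: burst=7, C=12
  Job 3: burst=11, C=23
  Job 4: burst=12, C=35
Average completion = 75/4 = 18.75

18.75


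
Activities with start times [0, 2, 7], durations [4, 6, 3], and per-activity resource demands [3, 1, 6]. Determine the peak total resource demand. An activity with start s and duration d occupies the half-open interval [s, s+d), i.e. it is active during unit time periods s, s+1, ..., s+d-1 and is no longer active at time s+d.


Each activity i is active on [start_i, start_i + duration_i).
Compute total resource usage per time slot:
  t=0: active resources = [3], total = 3
  t=1: active resources = [3], total = 3
  t=2: active resources = [3, 1], total = 4
  t=3: active resources = [3, 1], total = 4
  t=4: active resources = [1], total = 1
  t=5: active resources = [1], total = 1
  t=6: active resources = [1], total = 1
  t=7: active resources = [1, 6], total = 7
  t=8: active resources = [6], total = 6
  t=9: active resources = [6], total = 6
Peak resource demand = 7

7


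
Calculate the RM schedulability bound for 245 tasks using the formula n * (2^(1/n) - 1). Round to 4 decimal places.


Compute 2^(1/245) = 1.0028331781
Subtract 1: 1.0028331781 - 1 = 0.0028331781
Multiply by n: 245 * 0.0028331781 = 0.6941286345
Round to 4 dp: 0.6941

0.6941


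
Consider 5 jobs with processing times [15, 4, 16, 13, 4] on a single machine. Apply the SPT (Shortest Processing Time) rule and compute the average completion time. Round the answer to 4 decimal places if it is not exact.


Sort jobs by processing time (SPT order): [4, 4, 13, 15, 16]
Compute completion times sequentially:
  Job 1: processing = 4, completes at 4
  Job 2: processing = 4, completes at 8
  Job 3: processing = 13, completes at 21
  Job 4: processing = 15, completes at 36
  Job 5: processing = 16, completes at 52
Sum of completion times = 121
Average completion time = 121/5 = 24.2

24.2


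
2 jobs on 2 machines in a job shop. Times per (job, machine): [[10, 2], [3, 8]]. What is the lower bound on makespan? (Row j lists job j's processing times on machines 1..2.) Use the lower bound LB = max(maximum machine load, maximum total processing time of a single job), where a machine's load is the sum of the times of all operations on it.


Machine loads:
  Machine 1: 10 + 3 = 13
  Machine 2: 2 + 8 = 10
Max machine load = 13
Job totals:
  Job 1: 12
  Job 2: 11
Max job total = 12
Lower bound = max(13, 12) = 13

13


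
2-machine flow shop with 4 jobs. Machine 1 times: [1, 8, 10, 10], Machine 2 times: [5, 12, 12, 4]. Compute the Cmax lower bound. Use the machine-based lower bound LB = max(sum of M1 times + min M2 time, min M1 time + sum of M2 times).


LB1 = sum(M1 times) + min(M2 times) = 29 + 4 = 33
LB2 = min(M1 times) + sum(M2 times) = 1 + 33 = 34
Lower bound = max(LB1, LB2) = max(33, 34) = 34

34


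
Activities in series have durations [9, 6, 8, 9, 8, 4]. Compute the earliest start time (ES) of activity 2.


Activity 2 starts after activities 1 through 1 complete.
Predecessor durations: [9]
ES = 9 = 9

9


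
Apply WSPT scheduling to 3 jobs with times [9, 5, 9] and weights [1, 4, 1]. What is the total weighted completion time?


Compute p/w ratios and sort ascending (WSPT): [(5, 4), (9, 1), (9, 1)]
Compute weighted completion times:
  Job (p=5,w=4): C=5, w*C=4*5=20
  Job (p=9,w=1): C=14, w*C=1*14=14
  Job (p=9,w=1): C=23, w*C=1*23=23
Total weighted completion time = 57

57


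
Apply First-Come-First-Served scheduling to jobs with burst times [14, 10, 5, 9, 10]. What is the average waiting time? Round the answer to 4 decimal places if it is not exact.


FCFS order (as given): [14, 10, 5, 9, 10]
Waiting times:
  Job 1: wait = 0
  Job 2: wait = 14
  Job 3: wait = 24
  Job 4: wait = 29
  Job 5: wait = 38
Sum of waiting times = 105
Average waiting time = 105/5 = 21.0

21.0


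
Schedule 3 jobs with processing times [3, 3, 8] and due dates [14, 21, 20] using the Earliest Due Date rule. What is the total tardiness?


Sort by due date (EDD order): [(3, 14), (8, 20), (3, 21)]
Compute completion times and tardiness:
  Job 1: p=3, d=14, C=3, tardiness=max(0,3-14)=0
  Job 2: p=8, d=20, C=11, tardiness=max(0,11-20)=0
  Job 3: p=3, d=21, C=14, tardiness=max(0,14-21)=0
Total tardiness = 0

0


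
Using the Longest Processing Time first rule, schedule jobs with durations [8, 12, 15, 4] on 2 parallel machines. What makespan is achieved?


Sort jobs in decreasing order (LPT): [15, 12, 8, 4]
Assign each job to the least loaded machine:
  Machine 1: jobs [15, 4], load = 19
  Machine 2: jobs [12, 8], load = 20
Makespan = max load = 20

20


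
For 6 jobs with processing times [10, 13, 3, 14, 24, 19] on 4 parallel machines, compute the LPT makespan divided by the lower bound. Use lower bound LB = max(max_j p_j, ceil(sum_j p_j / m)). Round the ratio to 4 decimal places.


LPT order: [24, 19, 14, 13, 10, 3]
Machine loads after assignment: [24, 19, 17, 23]
LPT makespan = 24
Lower bound = max(max_job, ceil(total/4)) = max(24, 21) = 24
Ratio = 24 / 24 = 1.0

1.0


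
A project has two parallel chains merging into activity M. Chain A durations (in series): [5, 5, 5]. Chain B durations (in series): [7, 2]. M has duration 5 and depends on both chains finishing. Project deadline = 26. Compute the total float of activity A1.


Forward pass: ES(A1) = sum of predecessors on chain A = 0
EF = ES + duration = 0 + 5 = 5
Backward pass: LF(M) = deadline = 26; LS(M) = 26 - 5 = 21
LF(A1) = LS(M) - sum(successors on chain A) = 21 - 10 = 11
LS = LF - duration = 11 - 5 = 6
Total float = LS - ES = 6 - 0 = 6

6


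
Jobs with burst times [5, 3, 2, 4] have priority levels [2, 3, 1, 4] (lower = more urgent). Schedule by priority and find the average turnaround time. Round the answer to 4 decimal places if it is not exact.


Sort by priority (ascending = highest first):
Order: [(1, 2), (2, 5), (3, 3), (4, 4)]
Completion times:
  Priority 1, burst=2, C=2
  Priority 2, burst=5, C=7
  Priority 3, burst=3, C=10
  Priority 4, burst=4, C=14
Average turnaround = 33/4 = 8.25

8.25


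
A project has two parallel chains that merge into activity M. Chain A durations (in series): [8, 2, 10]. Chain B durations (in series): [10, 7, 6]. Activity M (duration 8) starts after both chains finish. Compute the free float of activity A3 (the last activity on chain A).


ES(A3) = sum of predecessors on chain A = 10
EF(A3) = ES + duration = 10 + 10 = 20
Successor of A3 is M. ES(M) = max(sum(A), sum(B)) = max(20, 23) = 23
Free float = ES(successor) - EF(current) = 23 - 20 = 3

3


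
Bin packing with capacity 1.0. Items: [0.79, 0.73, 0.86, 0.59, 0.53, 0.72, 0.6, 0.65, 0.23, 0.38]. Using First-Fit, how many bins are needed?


Place items sequentially using First-Fit:
  Item 0.79 -> new Bin 1
  Item 0.73 -> new Bin 2
  Item 0.86 -> new Bin 3
  Item 0.59 -> new Bin 4
  Item 0.53 -> new Bin 5
  Item 0.72 -> new Bin 6
  Item 0.6 -> new Bin 7
  Item 0.65 -> new Bin 8
  Item 0.23 -> Bin 2 (now 0.96)
  Item 0.38 -> Bin 4 (now 0.97)
Total bins used = 8

8


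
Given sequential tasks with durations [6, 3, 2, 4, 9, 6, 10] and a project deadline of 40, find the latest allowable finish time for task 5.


LF(activity 5) = deadline - sum of successor durations
Successors: activities 6 through 7 with durations [6, 10]
Sum of successor durations = 16
LF = 40 - 16 = 24

24


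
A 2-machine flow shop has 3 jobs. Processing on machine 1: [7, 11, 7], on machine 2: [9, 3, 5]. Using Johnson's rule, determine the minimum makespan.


Apply Johnson's rule:
  Group 1 (a <= b): [(1, 7, 9)]
  Group 2 (a > b): [(3, 7, 5), (2, 11, 3)]
Optimal job order: [1, 3, 2]
Schedule:
  Job 1: M1 done at 7, M2 done at 16
  Job 3: M1 done at 14, M2 done at 21
  Job 2: M1 done at 25, M2 done at 28
Makespan = 28

28


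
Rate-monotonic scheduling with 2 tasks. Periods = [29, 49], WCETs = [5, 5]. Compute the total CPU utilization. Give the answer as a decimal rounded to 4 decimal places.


Compute individual utilizations (exact fractions):
  Task 1: C/T = 5/29 (approx. 0.1724)
  Task 2: C/T = 5/49 (approx. 0.102)
Total utilization U = 5/29 + 5/49 = 390/1421
Rounded to 4 decimal places: U = 0.2745
RM (Liu & Layland) bound for 2 tasks = 0.828427; compare with U = 390/1421 (approx. 0.274455)
U <= bound, so schedulable by RM sufficient condition.

0.2745


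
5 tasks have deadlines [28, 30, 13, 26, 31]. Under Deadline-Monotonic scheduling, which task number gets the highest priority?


Sort tasks by relative deadline (ascending):
  Task 3: deadline = 13
  Task 4: deadline = 26
  Task 1: deadline = 28
  Task 2: deadline = 30
  Task 5: deadline = 31
Priority order (highest first): [3, 4, 1, 2, 5]
Highest priority task = 3

3


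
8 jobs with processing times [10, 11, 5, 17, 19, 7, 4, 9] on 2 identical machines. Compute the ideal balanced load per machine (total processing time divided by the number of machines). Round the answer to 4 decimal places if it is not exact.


Total processing time = 10 + 11 + 5 + 17 + 19 + 7 + 4 + 9 = 82
Number of machines = 2
Ideal balanced load = 82 / 2 = 41.0

41.0


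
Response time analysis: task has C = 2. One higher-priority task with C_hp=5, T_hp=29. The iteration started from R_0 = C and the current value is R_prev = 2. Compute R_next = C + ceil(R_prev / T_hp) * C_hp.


R_next = C + ceil(R_prev / T_hp) * C_hp
ceil(2 / 29) = ceil(0.069) = 1
Interference = 1 * 5 = 5
R_next = 2 + 5 = 7

7


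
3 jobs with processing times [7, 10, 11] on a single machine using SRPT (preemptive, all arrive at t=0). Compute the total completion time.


Since all jobs arrive at t=0, SRPT equals SPT ordering.
SPT order: [7, 10, 11]
Completion times:
  Job 1: p=7, C=7
  Job 2: p=10, C=17
  Job 3: p=11, C=28
Total completion time = 7 + 17 + 28 = 52

52


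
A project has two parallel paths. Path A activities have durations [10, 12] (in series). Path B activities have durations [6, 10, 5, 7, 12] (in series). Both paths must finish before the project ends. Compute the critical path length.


Path A total = 10 + 12 = 22
Path B total = 6 + 10 + 5 + 7 + 12 = 40
Critical path = longest path = max(22, 40) = 40

40


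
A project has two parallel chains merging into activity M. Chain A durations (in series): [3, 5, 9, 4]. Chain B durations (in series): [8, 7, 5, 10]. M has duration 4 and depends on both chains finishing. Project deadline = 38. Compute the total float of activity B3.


Forward pass: ES(B3) = sum of predecessors on chain B = 15
EF = ES + duration = 15 + 5 = 20
Backward pass: LF(M) = deadline = 38; LS(M) = 38 - 4 = 34
LF(B3) = LS(M) - sum(successors on chain B) = 34 - 10 = 24
LS = LF - duration = 24 - 5 = 19
Total float = LS - ES = 19 - 15 = 4

4


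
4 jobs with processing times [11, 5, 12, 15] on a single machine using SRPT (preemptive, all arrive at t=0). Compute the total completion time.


Since all jobs arrive at t=0, SRPT equals SPT ordering.
SPT order: [5, 11, 12, 15]
Completion times:
  Job 1: p=5, C=5
  Job 2: p=11, C=16
  Job 3: p=12, C=28
  Job 4: p=15, C=43
Total completion time = 5 + 16 + 28 + 43 = 92

92


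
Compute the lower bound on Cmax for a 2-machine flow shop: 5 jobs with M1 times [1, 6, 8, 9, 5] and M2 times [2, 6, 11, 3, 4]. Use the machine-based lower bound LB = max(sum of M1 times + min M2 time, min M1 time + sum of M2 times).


LB1 = sum(M1 times) + min(M2 times) = 29 + 2 = 31
LB2 = min(M1 times) + sum(M2 times) = 1 + 26 = 27
Lower bound = max(LB1, LB2) = max(31, 27) = 31

31


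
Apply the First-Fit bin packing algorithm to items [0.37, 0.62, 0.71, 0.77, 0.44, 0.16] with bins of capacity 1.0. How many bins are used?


Place items sequentially using First-Fit:
  Item 0.37 -> new Bin 1
  Item 0.62 -> Bin 1 (now 0.99)
  Item 0.71 -> new Bin 2
  Item 0.77 -> new Bin 3
  Item 0.44 -> new Bin 4
  Item 0.16 -> Bin 2 (now 0.87)
Total bins used = 4

4


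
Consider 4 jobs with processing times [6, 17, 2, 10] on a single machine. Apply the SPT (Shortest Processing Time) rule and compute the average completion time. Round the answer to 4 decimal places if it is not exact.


Sort jobs by processing time (SPT order): [2, 6, 10, 17]
Compute completion times sequentially:
  Job 1: processing = 2, completes at 2
  Job 2: processing = 6, completes at 8
  Job 3: processing = 10, completes at 18
  Job 4: processing = 17, completes at 35
Sum of completion times = 63
Average completion time = 63/4 = 15.75

15.75


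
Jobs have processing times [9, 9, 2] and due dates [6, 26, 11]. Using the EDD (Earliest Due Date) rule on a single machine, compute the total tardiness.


Sort by due date (EDD order): [(9, 6), (2, 11), (9, 26)]
Compute completion times and tardiness:
  Job 1: p=9, d=6, C=9, tardiness=max(0,9-6)=3
  Job 2: p=2, d=11, C=11, tardiness=max(0,11-11)=0
  Job 3: p=9, d=26, C=20, tardiness=max(0,20-26)=0
Total tardiness = 3

3


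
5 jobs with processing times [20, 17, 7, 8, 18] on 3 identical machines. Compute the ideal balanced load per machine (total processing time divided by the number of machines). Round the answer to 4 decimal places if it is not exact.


Total processing time = 20 + 17 + 7 + 8 + 18 = 70
Number of machines = 3
Ideal balanced load = 70 / 3 = 23.3333

23.3333


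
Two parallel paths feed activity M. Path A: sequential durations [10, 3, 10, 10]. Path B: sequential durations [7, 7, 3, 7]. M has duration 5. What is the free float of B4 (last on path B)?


ES(B4) = sum of predecessors on chain B = 17
EF(B4) = ES + duration = 17 + 7 = 24
Successor of B4 is M. ES(M) = max(sum(A), sum(B)) = max(33, 24) = 33
Free float = ES(successor) - EF(current) = 33 - 24 = 9

9


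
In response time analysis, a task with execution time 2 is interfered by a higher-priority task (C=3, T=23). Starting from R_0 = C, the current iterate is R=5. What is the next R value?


R_next = C + ceil(R_prev / T_hp) * C_hp
ceil(5 / 23) = ceil(0.2174) = 1
Interference = 1 * 3 = 3
R_next = 2 + 3 = 5
R_next = R_prev, so the iteration has converged (response time = 5).

5


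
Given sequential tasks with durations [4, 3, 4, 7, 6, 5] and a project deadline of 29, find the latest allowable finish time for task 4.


LF(activity 4) = deadline - sum of successor durations
Successors: activities 5 through 6 with durations [6, 5]
Sum of successor durations = 11
LF = 29 - 11 = 18

18


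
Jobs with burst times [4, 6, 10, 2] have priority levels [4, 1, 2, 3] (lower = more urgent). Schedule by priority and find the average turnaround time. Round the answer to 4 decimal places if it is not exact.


Sort by priority (ascending = highest first):
Order: [(1, 6), (2, 10), (3, 2), (4, 4)]
Completion times:
  Priority 1, burst=6, C=6
  Priority 2, burst=10, C=16
  Priority 3, burst=2, C=18
  Priority 4, burst=4, C=22
Average turnaround = 62/4 = 15.5

15.5


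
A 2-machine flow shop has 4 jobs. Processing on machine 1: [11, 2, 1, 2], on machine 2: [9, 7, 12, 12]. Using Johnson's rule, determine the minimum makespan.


Apply Johnson's rule:
  Group 1 (a <= b): [(3, 1, 12), (2, 2, 7), (4, 2, 12)]
  Group 2 (a > b): [(1, 11, 9)]
Optimal job order: [3, 2, 4, 1]
Schedule:
  Job 3: M1 done at 1, M2 done at 13
  Job 2: M1 done at 3, M2 done at 20
  Job 4: M1 done at 5, M2 done at 32
  Job 1: M1 done at 16, M2 done at 41
Makespan = 41

41


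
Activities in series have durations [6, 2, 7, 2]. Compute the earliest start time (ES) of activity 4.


Activity 4 starts after activities 1 through 3 complete.
Predecessor durations: [6, 2, 7]
ES = 6 + 2 + 7 = 15

15


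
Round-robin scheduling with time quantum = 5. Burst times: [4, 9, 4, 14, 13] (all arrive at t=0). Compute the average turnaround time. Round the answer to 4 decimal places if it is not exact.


Time quantum = 5
Execution trace:
  J1 runs 4 units, time = 4
  J2 runs 5 units, time = 9
  J3 runs 4 units, time = 13
  J4 runs 5 units, time = 18
  J5 runs 5 units, time = 23
  J2 runs 4 units, time = 27
  J4 runs 5 units, time = 32
  J5 runs 5 units, time = 37
  J4 runs 4 units, time = 41
  J5 runs 3 units, time = 44
Finish times: [4, 27, 13, 41, 44]
Average turnaround = 129/5 = 25.8

25.8


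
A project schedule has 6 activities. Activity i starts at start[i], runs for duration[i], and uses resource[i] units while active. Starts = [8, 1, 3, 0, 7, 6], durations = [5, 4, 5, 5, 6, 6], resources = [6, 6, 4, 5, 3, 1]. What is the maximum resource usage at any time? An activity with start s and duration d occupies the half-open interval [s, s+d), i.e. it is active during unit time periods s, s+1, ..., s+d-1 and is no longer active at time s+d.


Each activity i is active on [start_i, start_i + duration_i).
Compute total resource usage per time slot:
  t=0: active resources = [5], total = 5
  t=1: active resources = [6, 5], total = 11
  t=2: active resources = [6, 5], total = 11
  t=3: active resources = [6, 4, 5], total = 15
  t=4: active resources = [6, 4, 5], total = 15
  t=5: active resources = [4], total = 4
  t=6: active resources = [4, 1], total = 5
  t=7: active resources = [4, 3, 1], total = 8
  t=8: active resources = [6, 3, 1], total = 10
  t=9: active resources = [6, 3, 1], total = 10
  t=10: active resources = [6, 3, 1], total = 10
  t=11: active resources = [6, 3, 1], total = 10
  t=12: active resources = [6, 3], total = 9
Peak resource demand = 15

15


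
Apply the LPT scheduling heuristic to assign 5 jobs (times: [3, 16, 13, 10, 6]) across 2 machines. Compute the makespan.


Sort jobs in decreasing order (LPT): [16, 13, 10, 6, 3]
Assign each job to the least loaded machine:
  Machine 1: jobs [16, 6, 3], load = 25
  Machine 2: jobs [13, 10], load = 23
Makespan = max load = 25

25


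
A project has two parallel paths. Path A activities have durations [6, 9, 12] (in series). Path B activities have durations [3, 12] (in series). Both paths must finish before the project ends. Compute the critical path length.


Path A total = 6 + 9 + 12 = 27
Path B total = 3 + 12 = 15
Critical path = longest path = max(27, 15) = 27

27


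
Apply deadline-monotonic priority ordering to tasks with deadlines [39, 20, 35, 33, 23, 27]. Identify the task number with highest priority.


Sort tasks by relative deadline (ascending):
  Task 2: deadline = 20
  Task 5: deadline = 23
  Task 6: deadline = 27
  Task 4: deadline = 33
  Task 3: deadline = 35
  Task 1: deadline = 39
Priority order (highest first): [2, 5, 6, 4, 3, 1]
Highest priority task = 2

2


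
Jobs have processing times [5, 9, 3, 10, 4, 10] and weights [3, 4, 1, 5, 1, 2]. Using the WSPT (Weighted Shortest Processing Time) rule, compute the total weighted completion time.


Compute p/w ratios and sort ascending (WSPT): [(5, 3), (10, 5), (9, 4), (3, 1), (4, 1), (10, 2)]
Compute weighted completion times:
  Job (p=5,w=3): C=5, w*C=3*5=15
  Job (p=10,w=5): C=15, w*C=5*15=75
  Job (p=9,w=4): C=24, w*C=4*24=96
  Job (p=3,w=1): C=27, w*C=1*27=27
  Job (p=4,w=1): C=31, w*C=1*31=31
  Job (p=10,w=2): C=41, w*C=2*41=82
Total weighted completion time = 326

326


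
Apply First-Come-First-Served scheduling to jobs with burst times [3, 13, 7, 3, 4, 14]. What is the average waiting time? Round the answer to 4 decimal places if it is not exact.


FCFS order (as given): [3, 13, 7, 3, 4, 14]
Waiting times:
  Job 1: wait = 0
  Job 2: wait = 3
  Job 3: wait = 16
  Job 4: wait = 23
  Job 5: wait = 26
  Job 6: wait = 30
Sum of waiting times = 98
Average waiting time = 98/6 = 16.3333

16.3333


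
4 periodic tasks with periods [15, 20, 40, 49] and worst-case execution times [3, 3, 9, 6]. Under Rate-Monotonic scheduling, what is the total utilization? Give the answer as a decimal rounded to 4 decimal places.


Compute individual utilizations (exact fractions):
  Task 1: C/T = 3/15 = 1/5 (approx. 0.2)
  Task 2: C/T = 3/20 (approx. 0.15)
  Task 3: C/T = 9/40 (approx. 0.225)
  Task 4: C/T = 6/49 (approx. 0.1224)
Total utilization U = 1/5 + 3/20 + 9/40 + 6/49 = 1367/1960
Rounded to 4 decimal places: U = 0.6974
RM (Liu & Layland) bound for 4 tasks = 0.756828; compare with U = 1367/1960 (approx. 0.697449)
U <= bound, so schedulable by RM sufficient condition.

0.6974


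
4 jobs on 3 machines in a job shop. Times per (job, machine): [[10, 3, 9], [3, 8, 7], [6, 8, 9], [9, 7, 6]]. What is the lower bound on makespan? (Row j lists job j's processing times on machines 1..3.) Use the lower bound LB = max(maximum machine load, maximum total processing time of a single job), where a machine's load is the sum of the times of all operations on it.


Machine loads:
  Machine 1: 10 + 3 + 6 + 9 = 28
  Machine 2: 3 + 8 + 8 + 7 = 26
  Machine 3: 9 + 7 + 9 + 6 = 31
Max machine load = 31
Job totals:
  Job 1: 22
  Job 2: 18
  Job 3: 23
  Job 4: 22
Max job total = 23
Lower bound = max(31, 23) = 31

31


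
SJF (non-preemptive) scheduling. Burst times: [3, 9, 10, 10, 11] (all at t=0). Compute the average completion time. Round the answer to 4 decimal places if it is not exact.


SJF order (ascending): [3, 9, 10, 10, 11]
Completion times:
  Job 1: burst=3, C=3
  Job 2: burst=9, C=12
  Job 3: burst=10, C=22
  Job 4: burst=10, C=32
  Job 5: burst=11, C=43
Average completion = 112/5 = 22.4

22.4


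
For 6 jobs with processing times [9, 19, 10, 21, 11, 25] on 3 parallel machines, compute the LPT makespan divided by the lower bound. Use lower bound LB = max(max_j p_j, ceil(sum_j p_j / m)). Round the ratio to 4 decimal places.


LPT order: [25, 21, 19, 11, 10, 9]
Machine loads after assignment: [34, 31, 30]
LPT makespan = 34
Lower bound = max(max_job, ceil(total/3)) = max(25, 32) = 32
Ratio = 34 / 32 = 1.0625

1.0625


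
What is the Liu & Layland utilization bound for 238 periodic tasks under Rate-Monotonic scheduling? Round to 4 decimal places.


Compute 2^(1/238) = 1.0029166282
Subtract 1: 1.0029166282 - 1 = 0.0029166282
Multiply by n: 238 * 0.0029166282 = 0.6941575116
Round to 4 dp: 0.6942

0.6942


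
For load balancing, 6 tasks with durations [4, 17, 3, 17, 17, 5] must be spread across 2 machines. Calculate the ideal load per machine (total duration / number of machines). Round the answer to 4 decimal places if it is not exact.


Total processing time = 4 + 17 + 3 + 17 + 17 + 5 = 63
Number of machines = 2
Ideal balanced load = 63 / 2 = 31.5

31.5


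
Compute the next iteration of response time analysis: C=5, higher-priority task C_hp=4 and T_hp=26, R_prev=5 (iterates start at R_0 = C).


R_next = C + ceil(R_prev / T_hp) * C_hp
ceil(5 / 26) = ceil(0.1923) = 1
Interference = 1 * 4 = 4
R_next = 5 + 4 = 9

9


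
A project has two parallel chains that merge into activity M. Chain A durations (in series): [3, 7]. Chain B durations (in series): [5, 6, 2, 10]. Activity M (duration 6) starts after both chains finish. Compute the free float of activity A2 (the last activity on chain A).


ES(A2) = sum of predecessors on chain A = 3
EF(A2) = ES + duration = 3 + 7 = 10
Successor of A2 is M. ES(M) = max(sum(A), sum(B)) = max(10, 23) = 23
Free float = ES(successor) - EF(current) = 23 - 10 = 13

13


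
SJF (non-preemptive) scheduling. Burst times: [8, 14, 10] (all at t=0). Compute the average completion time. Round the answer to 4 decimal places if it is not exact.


SJF order (ascending): [8, 10, 14]
Completion times:
  Job 1: burst=8, C=8
  Job 2: burst=10, C=18
  Job 3: burst=14, C=32
Average completion = 58/3 = 19.3333

19.3333


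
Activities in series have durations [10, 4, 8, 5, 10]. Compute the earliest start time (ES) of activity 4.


Activity 4 starts after activities 1 through 3 complete.
Predecessor durations: [10, 4, 8]
ES = 10 + 4 + 8 = 22

22


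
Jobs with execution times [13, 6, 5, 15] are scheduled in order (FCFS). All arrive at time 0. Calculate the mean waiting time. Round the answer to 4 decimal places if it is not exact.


FCFS order (as given): [13, 6, 5, 15]
Waiting times:
  Job 1: wait = 0
  Job 2: wait = 13
  Job 3: wait = 19
  Job 4: wait = 24
Sum of waiting times = 56
Average waiting time = 56/4 = 14.0

14.0


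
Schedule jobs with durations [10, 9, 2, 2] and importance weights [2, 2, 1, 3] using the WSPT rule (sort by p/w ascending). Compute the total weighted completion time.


Compute p/w ratios and sort ascending (WSPT): [(2, 3), (2, 1), (9, 2), (10, 2)]
Compute weighted completion times:
  Job (p=2,w=3): C=2, w*C=3*2=6
  Job (p=2,w=1): C=4, w*C=1*4=4
  Job (p=9,w=2): C=13, w*C=2*13=26
  Job (p=10,w=2): C=23, w*C=2*23=46
Total weighted completion time = 82

82


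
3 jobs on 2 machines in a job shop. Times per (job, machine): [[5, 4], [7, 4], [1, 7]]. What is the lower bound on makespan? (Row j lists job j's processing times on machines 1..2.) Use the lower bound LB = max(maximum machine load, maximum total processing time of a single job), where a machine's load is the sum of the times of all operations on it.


Machine loads:
  Machine 1: 5 + 7 + 1 = 13
  Machine 2: 4 + 4 + 7 = 15
Max machine load = 15
Job totals:
  Job 1: 9
  Job 2: 11
  Job 3: 8
Max job total = 11
Lower bound = max(15, 11) = 15

15


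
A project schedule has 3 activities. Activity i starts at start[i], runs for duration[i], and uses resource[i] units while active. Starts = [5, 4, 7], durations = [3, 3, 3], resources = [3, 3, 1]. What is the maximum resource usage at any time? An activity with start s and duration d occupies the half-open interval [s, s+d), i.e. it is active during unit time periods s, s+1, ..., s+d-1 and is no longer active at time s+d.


Each activity i is active on [start_i, start_i + duration_i).
Compute total resource usage per time slot:
  t=0: active resources = [], total = 0
  t=1: active resources = [], total = 0
  t=2: active resources = [], total = 0
  t=3: active resources = [], total = 0
  t=4: active resources = [3], total = 3
  t=5: active resources = [3, 3], total = 6
  t=6: active resources = [3, 3], total = 6
  t=7: active resources = [3, 1], total = 4
  t=8: active resources = [1], total = 1
  t=9: active resources = [1], total = 1
Peak resource demand = 6

6


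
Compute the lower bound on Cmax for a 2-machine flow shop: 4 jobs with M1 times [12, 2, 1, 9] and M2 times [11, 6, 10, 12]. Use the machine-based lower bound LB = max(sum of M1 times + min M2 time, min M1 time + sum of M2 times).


LB1 = sum(M1 times) + min(M2 times) = 24 + 6 = 30
LB2 = min(M1 times) + sum(M2 times) = 1 + 39 = 40
Lower bound = max(LB1, LB2) = max(30, 40) = 40

40


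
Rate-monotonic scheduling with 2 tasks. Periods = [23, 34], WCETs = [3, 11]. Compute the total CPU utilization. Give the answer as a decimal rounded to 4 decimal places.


Compute individual utilizations (exact fractions):
  Task 1: C/T = 3/23 (approx. 0.1304)
  Task 2: C/T = 11/34 (approx. 0.3235)
Total utilization U = 3/23 + 11/34 = 355/782
Rounded to 4 decimal places: U = 0.4540
RM (Liu & Layland) bound for 2 tasks = 0.828427; compare with U = 355/782 (approx. 0.453964)
U <= bound, so schedulable by RM sufficient condition.

0.4540


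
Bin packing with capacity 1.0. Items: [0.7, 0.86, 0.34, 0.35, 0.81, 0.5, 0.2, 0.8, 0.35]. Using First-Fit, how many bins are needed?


Place items sequentially using First-Fit:
  Item 0.7 -> new Bin 1
  Item 0.86 -> new Bin 2
  Item 0.34 -> new Bin 3
  Item 0.35 -> Bin 3 (now 0.69)
  Item 0.81 -> new Bin 4
  Item 0.5 -> new Bin 5
  Item 0.2 -> Bin 1 (now 0.9)
  Item 0.8 -> new Bin 6
  Item 0.35 -> Bin 5 (now 0.85)
Total bins used = 6

6


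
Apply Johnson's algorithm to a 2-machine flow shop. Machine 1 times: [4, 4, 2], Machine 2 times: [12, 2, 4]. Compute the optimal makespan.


Apply Johnson's rule:
  Group 1 (a <= b): [(3, 2, 4), (1, 4, 12)]
  Group 2 (a > b): [(2, 4, 2)]
Optimal job order: [3, 1, 2]
Schedule:
  Job 3: M1 done at 2, M2 done at 6
  Job 1: M1 done at 6, M2 done at 18
  Job 2: M1 done at 10, M2 done at 20
Makespan = 20

20


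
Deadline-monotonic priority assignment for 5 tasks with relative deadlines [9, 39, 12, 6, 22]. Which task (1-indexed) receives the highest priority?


Sort tasks by relative deadline (ascending):
  Task 4: deadline = 6
  Task 1: deadline = 9
  Task 3: deadline = 12
  Task 5: deadline = 22
  Task 2: deadline = 39
Priority order (highest first): [4, 1, 3, 5, 2]
Highest priority task = 4

4
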